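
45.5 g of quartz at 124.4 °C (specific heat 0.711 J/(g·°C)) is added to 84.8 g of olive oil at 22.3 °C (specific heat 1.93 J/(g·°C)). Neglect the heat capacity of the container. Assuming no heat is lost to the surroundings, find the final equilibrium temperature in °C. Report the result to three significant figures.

T_f = 39.2 °C

Heat lost by quartz = heat gained by olive oil.
(45.5)(0.711)(124.4 − T) = (84.8)(1.93)(T − 22.3)
32.3505 (124.4 − T) = 163.664 (T − 22.3)
4024.4 − 32.3505 T = 163.664 T − 3649.7
7674.1 = 196.0145 T
T = 39.15 °C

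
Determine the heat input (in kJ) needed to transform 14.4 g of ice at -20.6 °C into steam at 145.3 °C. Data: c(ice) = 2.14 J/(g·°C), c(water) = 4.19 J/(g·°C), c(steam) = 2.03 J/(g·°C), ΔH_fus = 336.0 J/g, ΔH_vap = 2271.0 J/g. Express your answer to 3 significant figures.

q1 (heat ice -20.6→0.0 °C): 14.4 × 2.14 × 20.6 = 635 J
q2 (melt at 0 °C): 14.4 × 336.0 = 4838 J
q3 (heat water 0.0→100.0 °C): 14.4 × 4.19 × 100.0 = 6034 J
q4 (vaporize at 100 °C): 14.4 × 2271.0 = 32702 J
q5 (heat steam 100.0→145.3 °C): 14.4 × 2.03 × 45.3 = 1324 J
Total: 635 + 4838 + 6034 + 32702 + 1324 = 45533 J = 45.5 kJ

q = 45.5 kJ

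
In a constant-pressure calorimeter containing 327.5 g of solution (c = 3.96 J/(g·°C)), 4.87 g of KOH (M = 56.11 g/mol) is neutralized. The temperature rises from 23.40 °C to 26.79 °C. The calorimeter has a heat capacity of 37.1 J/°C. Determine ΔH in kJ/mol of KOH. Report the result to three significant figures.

ΔH = -52.1 kJ/mol

|ΔT| = |26.79 − 23.40| = 3.39 °C
|q_surr| = (327.5 × 3.96 + 37.1) × 3.39 = 1334.0 × 3.39 = 4522 J
n(KOH) = 4.87 / 56.11 = 0.08679 mol
Temperature rose, so q_rxn = −|q_surr| = -4.522 kJ
ΔH = q_rxn / n = -52.10 kJ/mol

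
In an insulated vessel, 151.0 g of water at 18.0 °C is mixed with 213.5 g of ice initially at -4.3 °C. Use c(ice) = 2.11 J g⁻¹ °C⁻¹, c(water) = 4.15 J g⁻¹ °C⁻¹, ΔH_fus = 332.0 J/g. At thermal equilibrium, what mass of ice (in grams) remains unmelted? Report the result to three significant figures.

m_ice remaining = 185 g

Heat to warm all ice to 0 °C: 213.5×2.11×4.3 = 1937.1 J
Heat released by water cooling to 0 °C: 151.0×4.15×18.0 = 11280 J
11280 J < 1937.1 + 213.5×332.0 = 72819.1 J, so not all ice melts; final T = 0 °C.
Heat left for melting: 11280 − 1937.1 = 9342.9 J
Mass melted = 9342.9 / 332.0 = 28.14 g
Ice remaining = 213.5 − 28.14 = 185.36 g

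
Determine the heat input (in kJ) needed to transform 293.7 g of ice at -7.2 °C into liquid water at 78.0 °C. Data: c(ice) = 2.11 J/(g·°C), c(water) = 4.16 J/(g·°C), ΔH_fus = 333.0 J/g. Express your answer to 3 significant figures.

q = 198 kJ

q1 (heat ice -7.2→0.0 °C): 293.7 × 2.11 × 7.2 = 4462 J
q2 (melt at 0 °C): 293.7 × 333.0 = 97802 J
q3 (heat water 0.0→78.0 °C): 293.7 × 4.16 × 78.0 = 95300 J
Total: 4462 + 97802 + 95300 = 197564 J = 198 kJ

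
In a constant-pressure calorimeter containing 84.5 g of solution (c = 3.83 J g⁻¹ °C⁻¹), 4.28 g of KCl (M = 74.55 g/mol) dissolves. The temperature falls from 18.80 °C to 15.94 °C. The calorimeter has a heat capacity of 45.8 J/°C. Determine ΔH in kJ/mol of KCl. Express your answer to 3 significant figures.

ΔH = 18.4 kJ/mol

|ΔT| = |15.94 − 18.80| = 2.86 °C
|q_surr| = (84.5 × 3.83 + 45.8) × 2.86 = 369.435 × 2.86 = 1057 J
n(KCl) = 4.28 / 74.55 = 0.05741 mol
Temperature fell, so q_rxn = +|q_surr| = 1.057 kJ
ΔH = q_rxn / n = 18.41 kJ/mol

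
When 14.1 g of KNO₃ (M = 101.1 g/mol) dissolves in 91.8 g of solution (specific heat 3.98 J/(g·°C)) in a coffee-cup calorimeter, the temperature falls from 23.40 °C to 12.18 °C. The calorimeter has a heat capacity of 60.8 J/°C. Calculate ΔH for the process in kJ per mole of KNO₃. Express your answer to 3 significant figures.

|ΔT| = |12.18 − 23.40| = 11.22 °C
|q_surr| = (91.8 × 3.98 + 60.8) × 11.22 = 426.164 × 11.22 = 4782 J
n(KNO₃) = 14.1 / 101.1 = 0.1395 mol
Temperature fell, so q_rxn = +|q_surr| = 4.782 kJ
ΔH = q_rxn / n = 34.28 kJ/mol

ΔH = 34.3 kJ/mol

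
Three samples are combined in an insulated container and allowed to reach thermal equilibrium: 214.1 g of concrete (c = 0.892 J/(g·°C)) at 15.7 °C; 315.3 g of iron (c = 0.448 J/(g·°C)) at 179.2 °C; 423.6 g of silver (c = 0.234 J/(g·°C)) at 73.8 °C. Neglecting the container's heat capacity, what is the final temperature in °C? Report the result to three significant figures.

T_f = 82.6 °C

Σ mᵢcᵢ(T − Tᵢ) = 0  ⇒  T = Σ mᵢcᵢTᵢ / Σ mᵢcᵢ
Σ mᵢcᵢ = 214.1×0.892 + 315.3×0.448 + 423.6×0.234 = 431.3540
Σ mᵢcᵢTᵢ = 190.9772×15.7 + 141.2544×179.2 + 99.1224×73.8 = 35626
T = 35626 / 431.3540 = 82.59 °C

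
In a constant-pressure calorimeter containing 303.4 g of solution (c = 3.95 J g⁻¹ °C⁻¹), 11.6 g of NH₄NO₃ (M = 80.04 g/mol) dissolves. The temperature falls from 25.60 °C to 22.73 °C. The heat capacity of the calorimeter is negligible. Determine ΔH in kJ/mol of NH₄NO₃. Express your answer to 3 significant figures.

ΔH = 23.7 kJ/mol

|ΔT| = |22.73 − 25.60| = 2.87 °C
|q_surr| = (303.4 × 3.95) × 2.87 = 1198.43 × 2.87 = 3439 J
n(NH₄NO₃) = 11.6 / 80.04 = 0.1449 mol
Temperature fell, so q_rxn = +|q_surr| = 3.439 kJ
ΔH = q_rxn / n = 23.73 kJ/mol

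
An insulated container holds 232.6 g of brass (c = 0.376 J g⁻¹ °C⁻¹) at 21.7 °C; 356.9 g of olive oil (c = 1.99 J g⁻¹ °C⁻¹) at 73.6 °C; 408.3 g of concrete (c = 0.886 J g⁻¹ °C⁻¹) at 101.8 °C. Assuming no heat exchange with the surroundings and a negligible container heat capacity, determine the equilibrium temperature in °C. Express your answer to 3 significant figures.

T_f = 78.5 °C

Σ mᵢcᵢ(T − Tᵢ) = 0  ⇒  T = Σ mᵢcᵢTᵢ / Σ mᵢcᵢ
Σ mᵢcᵢ = 232.6×0.376 + 356.9×1.99 + 408.3×0.886 = 1159.4424
Σ mᵢcᵢTᵢ = 87.4576×21.7 + 710.231×73.6 + 361.7538×101.8 = 90997
T = 90997 / 1159.4424 = 78.48 °C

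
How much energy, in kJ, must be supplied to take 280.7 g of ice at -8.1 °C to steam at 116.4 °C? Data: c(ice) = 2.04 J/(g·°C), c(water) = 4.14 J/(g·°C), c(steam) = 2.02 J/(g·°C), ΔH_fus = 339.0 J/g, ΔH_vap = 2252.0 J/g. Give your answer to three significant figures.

q = 857 kJ

q1 (heat ice -8.1→0.0 °C): 280.7 × 2.04 × 8.1 = 4638 J
q2 (melt at 0 °C): 280.7 × 339.0 = 95157 J
q3 (heat water 0.0→100.0 °C): 280.7 × 4.14 × 100.0 = 116210 J
q4 (vaporize at 100 °C): 280.7 × 2252.0 = 632136 J
q5 (heat steam 100.0→116.4 °C): 280.7 × 2.02 × 16.4 = 9299 J
Total: 4638 + 95157 + 116210 + 632136 + 9299 = 857440 J = 857 kJ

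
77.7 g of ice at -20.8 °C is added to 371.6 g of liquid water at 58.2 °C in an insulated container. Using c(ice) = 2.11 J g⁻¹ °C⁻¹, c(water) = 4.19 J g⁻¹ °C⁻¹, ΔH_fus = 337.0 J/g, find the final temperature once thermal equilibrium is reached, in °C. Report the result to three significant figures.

T_f = 32.4 °C

Heat to bring ice to 0 °C and melt it: q₁ = 77.7×2.11×20.8 + 77.7×337.0 = 29595 J
Heat the water can supply cooling to 0 °C: 371.6×4.19×58.2 = 90617.6 J > q₁, so all ice melts.
Energy balance: 371.6×4.19×(58.2 − T) = 29595 + 77.7×4.19×(T − 0)
1557.004(58.2 − T) = 29595 + 325.563 T
90617.6 − 29595 = 1882.567 T
T = 61022.6 / 1882.567 = 32.41 °C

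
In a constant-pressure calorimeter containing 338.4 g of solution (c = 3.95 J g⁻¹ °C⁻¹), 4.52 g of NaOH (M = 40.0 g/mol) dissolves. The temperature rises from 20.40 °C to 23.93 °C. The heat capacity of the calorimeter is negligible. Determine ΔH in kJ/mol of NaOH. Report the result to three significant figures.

|ΔT| = |23.93 − 20.40| = 3.53 °C
|q_surr| = (338.4 × 3.95) × 3.53 = 1336.68 × 3.53 = 4718 J
n(NaOH) = 4.52 / 40.0 = 0.1130 mol
Temperature rose, so q_rxn = −|q_surr| = -4.718 kJ
ΔH = q_rxn / n = -41.75 kJ/mol

ΔH = -41.8 kJ/mol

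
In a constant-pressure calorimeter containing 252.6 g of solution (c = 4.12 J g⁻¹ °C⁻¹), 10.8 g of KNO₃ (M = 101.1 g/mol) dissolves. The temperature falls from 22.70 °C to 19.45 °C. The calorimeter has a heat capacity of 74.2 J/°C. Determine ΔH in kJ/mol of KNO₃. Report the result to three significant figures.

ΔH = 33.9 kJ/mol

|ΔT| = |19.45 − 22.70| = 3.25 °C
|q_surr| = (252.6 × 4.12 + 74.2) × 3.25 = 1114.912 × 3.25 = 3623 J
n(KNO₃) = 10.8 / 101.1 = 0.1068 mol
Temperature fell, so q_rxn = +|q_surr| = 3.623 kJ
ΔH = q_rxn / n = 33.92 kJ/mol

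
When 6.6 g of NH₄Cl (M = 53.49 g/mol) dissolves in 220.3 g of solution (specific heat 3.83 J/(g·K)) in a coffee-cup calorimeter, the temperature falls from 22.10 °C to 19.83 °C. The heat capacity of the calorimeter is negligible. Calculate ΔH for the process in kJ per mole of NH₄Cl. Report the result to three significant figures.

|ΔT| = |19.83 − 22.10| = 2.27 °C
|q_surr| = (220.3 × 3.83) × 2.27 = 843.749 × 2.27 = 1915 J
n(NH₄Cl) = 6.6 / 53.49 = 0.1234 mol
Temperature fell, so q_rxn = +|q_surr| = 1.915 kJ
ΔH = q_rxn / n = 15.52 kJ/mol

ΔH = 15.5 kJ/mol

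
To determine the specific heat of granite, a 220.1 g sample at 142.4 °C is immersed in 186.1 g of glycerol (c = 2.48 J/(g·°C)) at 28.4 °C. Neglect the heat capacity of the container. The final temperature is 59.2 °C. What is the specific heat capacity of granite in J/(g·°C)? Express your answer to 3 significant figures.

q_gained = (186.1 × 2.48) × (59.2 − 28.4) = 14215 J
q_lost = 220.1 × c × (142.4 − 59.2) = 18312.32 c
Set equal: c = 14215 / 18312.32 = 0.776 J/(g·°C)

c = 0.776 J/(g·°C)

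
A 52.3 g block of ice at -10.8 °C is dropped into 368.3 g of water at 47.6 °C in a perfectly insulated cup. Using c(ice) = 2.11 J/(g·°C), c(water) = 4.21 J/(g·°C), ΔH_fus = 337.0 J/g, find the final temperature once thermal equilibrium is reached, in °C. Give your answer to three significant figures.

T_f = 31.1 °C

Heat to bring ice to 0 °C and melt it: q₁ = 52.3×2.11×10.8 + 52.3×337.0 = 18817 J
Heat the water can supply cooling to 0 °C: 368.3×4.21×47.6 = 73805.8 J > q₁, so all ice melts.
Energy balance: 368.3×4.21×(47.6 − T) = 18817 + 52.3×4.21×(T − 0)
1550.543(47.6 − T) = 18817 + 220.183 T
73805.8 − 18817 = 1770.726 T
T = 54988.8 / 1770.726 = 31.05 °C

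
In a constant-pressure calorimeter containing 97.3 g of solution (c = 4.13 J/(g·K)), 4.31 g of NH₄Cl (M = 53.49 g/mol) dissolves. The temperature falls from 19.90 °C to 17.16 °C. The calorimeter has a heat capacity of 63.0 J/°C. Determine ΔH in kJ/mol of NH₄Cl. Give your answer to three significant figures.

|ΔT| = |17.16 − 19.90| = 2.74 °C
|q_surr| = (97.3 × 4.13 + 63.0) × 2.74 = 464.849 × 2.74 = 1274 J
n(NH₄Cl) = 4.31 / 53.49 = 0.08058 mol
Temperature fell, so q_rxn = +|q_surr| = 1.274 kJ
ΔH = q_rxn / n = 15.81 kJ/mol

ΔH = 15.8 kJ/mol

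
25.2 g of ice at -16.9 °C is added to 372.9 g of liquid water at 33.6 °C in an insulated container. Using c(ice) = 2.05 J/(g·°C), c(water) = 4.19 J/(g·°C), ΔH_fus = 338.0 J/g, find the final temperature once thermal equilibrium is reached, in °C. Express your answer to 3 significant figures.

Heat to bring ice to 0 °C and melt it: q₁ = 25.2×2.05×16.9 + 25.2×338.0 = 9390.7 J
Heat the water can supply cooling to 0 °C: 372.9×4.19×33.6 = 52498.4 J > q₁, so all ice melts.
Energy balance: 372.9×4.19×(33.6 − T) = 9390.7 + 25.2×4.19×(T − 0)
1562.451(33.6 − T) = 9390.7 + 105.588 T
52498.4 − 9390.7 = 1668.039 T
T = 43107.7 / 1668.039 = 25.84 °C

T_f = 25.8 °C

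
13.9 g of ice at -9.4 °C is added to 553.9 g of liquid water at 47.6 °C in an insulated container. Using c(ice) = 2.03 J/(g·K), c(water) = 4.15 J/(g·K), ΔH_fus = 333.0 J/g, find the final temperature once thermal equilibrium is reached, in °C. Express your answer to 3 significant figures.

Heat to bring ice to 0 °C and melt it: q₁ = 13.9×2.03×9.4 + 13.9×333.0 = 4893.9 J
Heat the water can supply cooling to 0 °C: 553.9×4.15×47.6 = 109417 J > q₁, so all ice melts.
Energy balance: 553.9×4.15×(47.6 − T) = 4893.9 + 13.9×4.15×(T − 0)
2298.685(47.6 − T) = 4893.9 + 57.685 T
109417 − 4893.9 = 2356.370 T
T = 104523.1 / 2356.370 = 44.36 °C

T_f = 44.4 °C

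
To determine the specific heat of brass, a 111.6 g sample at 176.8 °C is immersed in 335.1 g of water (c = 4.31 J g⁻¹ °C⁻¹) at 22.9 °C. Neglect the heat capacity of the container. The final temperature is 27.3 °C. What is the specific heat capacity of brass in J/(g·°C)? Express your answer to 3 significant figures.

c = 0.381 J/(g·°C)

q_gained = (335.1 × 4.31) × (27.3 − 22.9) = 6355 J
q_lost = 111.6 × c × (176.8 − 27.3) = 16684.2 c
Set equal: c = 6355 / 16684.2 = 0.381 J/(g·°C)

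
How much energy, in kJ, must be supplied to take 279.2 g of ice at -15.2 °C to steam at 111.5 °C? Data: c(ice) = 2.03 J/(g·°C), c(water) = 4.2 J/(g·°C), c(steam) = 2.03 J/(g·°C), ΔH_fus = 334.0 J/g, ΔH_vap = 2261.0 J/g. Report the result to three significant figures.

q1 (heat ice -15.2→0.0 °C): 279.2 × 2.03 × 15.2 = 8615 J
q2 (melt at 0 °C): 279.2 × 334.0 = 93253 J
q3 (heat water 0.0→100.0 °C): 279.2 × 4.2 × 100.0 = 117264 J
q4 (vaporize at 100 °C): 279.2 × 2261.0 = 631271 J
q5 (heat steam 100.0→111.5 °C): 279.2 × 2.03 × 11.5 = 6518 J
Total: 8615 + 93253 + 117264 + 631271 + 6518 = 856921 J = 857 kJ

q = 857 kJ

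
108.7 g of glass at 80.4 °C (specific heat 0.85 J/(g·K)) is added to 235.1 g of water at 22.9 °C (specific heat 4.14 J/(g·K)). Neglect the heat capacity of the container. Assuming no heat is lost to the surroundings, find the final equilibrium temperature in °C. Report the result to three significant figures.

Heat lost by glass = heat gained by water.
(108.7)(0.85)(80.4 − T) = (235.1)(4.14)(T − 22.9)
92.395 (80.4 − T) = 973.314 (T − 22.9)
7428.6 − 92.395 T = 973.314 T − 22289
29717.6 = 1065.709 T
T = 27.89 °C

T_f = 27.9 °C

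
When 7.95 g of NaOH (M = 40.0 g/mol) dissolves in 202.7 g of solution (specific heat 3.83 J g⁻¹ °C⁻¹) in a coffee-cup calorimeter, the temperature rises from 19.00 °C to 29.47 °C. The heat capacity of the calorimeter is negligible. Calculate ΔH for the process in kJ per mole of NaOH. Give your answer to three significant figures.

ΔH = -40.9 kJ/mol

|ΔT| = |29.47 − 19.00| = 10.47 °C
|q_surr| = (202.7 × 3.83) × 10.47 = 776.341 × 10.47 = 8128 J
n(NaOH) = 7.95 / 40.0 = 0.1988 mol
Temperature rose, so q_rxn = −|q_surr| = -8.128 kJ
ΔH = q_rxn / n = -40.89 kJ/mol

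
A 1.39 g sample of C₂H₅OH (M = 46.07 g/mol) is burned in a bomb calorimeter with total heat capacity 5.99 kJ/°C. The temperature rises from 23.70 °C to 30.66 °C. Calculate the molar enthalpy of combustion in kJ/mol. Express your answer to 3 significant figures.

ΔT = 30.66 − 23.70 = 6.96 °C
q_cal = C_cal × ΔT = 5.99 × 6.96 = 41.6904 kJ
n = 1.39 / 46.07 = 0.03017 mol
q_rxn = −q_cal = -41.6904 kJ
ΔH = -41.6904 / 0.03017 = -1382 kJ/mol

ΔH = -1380 kJ/mol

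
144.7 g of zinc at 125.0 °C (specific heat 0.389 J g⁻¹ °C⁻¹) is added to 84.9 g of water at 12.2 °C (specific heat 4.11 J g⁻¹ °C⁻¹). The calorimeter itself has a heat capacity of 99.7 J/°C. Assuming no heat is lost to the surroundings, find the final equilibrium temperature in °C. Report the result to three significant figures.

Heat lost by zinc = heat gained by water + calorimeter.
(144.7)(0.389)(125.0 − T) = [(84.9)(4.11) + 99.7](T − 12.2)
56.2883 (125.0 − T) = 448.639 (T − 12.2)
7036.0 − 56.2883 T = 448.639 T − 5473.4
12509.4 = 504.9273 T
T = 24.77 °C

T_f = 24.8 °C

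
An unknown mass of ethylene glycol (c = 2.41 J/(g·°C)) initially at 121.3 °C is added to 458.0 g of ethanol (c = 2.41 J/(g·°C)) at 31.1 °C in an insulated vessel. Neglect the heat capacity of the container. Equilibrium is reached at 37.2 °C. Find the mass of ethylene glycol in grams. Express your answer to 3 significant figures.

q_gained = (458.0 × 2.41) × (37.2 − 31.1) = 6733 J
q_lost = m × 2.41 × (121.3 − 37.2) = 202.681 m
m = 6733 / 202.681 = 33.2 g

m = 33.2 g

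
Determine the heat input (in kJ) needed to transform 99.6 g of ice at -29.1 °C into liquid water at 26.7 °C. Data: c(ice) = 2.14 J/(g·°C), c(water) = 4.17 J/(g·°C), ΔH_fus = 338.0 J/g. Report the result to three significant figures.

q = 51.0 kJ

q1 (heat ice -29.1→0.0 °C): 99.6 × 2.14 × 29.1 = 6202 J
q2 (melt at 0 °C): 99.6 × 338.0 = 33665 J
q3 (heat water 0.0→26.7 °C): 99.6 × 4.17 × 26.7 = 11089 J
Total: 6202 + 33665 + 11089 = 50956 J = 51.0 kJ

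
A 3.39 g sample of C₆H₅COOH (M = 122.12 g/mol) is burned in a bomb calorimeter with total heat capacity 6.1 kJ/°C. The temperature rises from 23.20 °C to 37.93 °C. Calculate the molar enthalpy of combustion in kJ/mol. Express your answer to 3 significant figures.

ΔH = -3240 kJ/mol

ΔT = 37.93 − 23.20 = 14.73 °C
q_cal = C_cal × ΔT = 6.1 × 14.73 = 89.853 kJ
n = 3.39 / 122.12 = 0.02776 mol
q_rxn = −q_cal = -89.853 kJ
ΔH = -89.853 / 0.02776 = -3237 kJ/mol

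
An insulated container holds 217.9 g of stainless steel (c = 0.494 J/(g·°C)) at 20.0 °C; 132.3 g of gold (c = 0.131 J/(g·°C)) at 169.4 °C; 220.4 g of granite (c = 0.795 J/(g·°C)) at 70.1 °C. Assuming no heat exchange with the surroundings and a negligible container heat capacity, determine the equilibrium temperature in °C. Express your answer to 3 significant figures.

T_f = 57.9 °C

Σ mᵢcᵢ(T − Tᵢ) = 0  ⇒  T = Σ mᵢcᵢTᵢ / Σ mᵢcᵢ
Σ mᵢcᵢ = 217.9×0.494 + 132.3×0.131 + 220.4×0.795 = 300.1919
Σ mᵢcᵢTᵢ = 107.6426×20.0 + 17.3313×169.4 + 175.218×70.1 = 17372
T = 17372 / 300.1919 = 57.87 °C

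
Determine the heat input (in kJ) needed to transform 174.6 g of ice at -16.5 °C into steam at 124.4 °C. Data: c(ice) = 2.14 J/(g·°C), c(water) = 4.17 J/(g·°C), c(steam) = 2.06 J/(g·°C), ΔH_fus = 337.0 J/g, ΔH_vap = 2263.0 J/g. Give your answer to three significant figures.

q1 (heat ice -16.5→0.0 °C): 174.6 × 2.14 × 16.5 = 6165 J
q2 (melt at 0 °C): 174.6 × 337.0 = 58840 J
q3 (heat water 0.0→100.0 °C): 174.6 × 4.17 × 100.0 = 72808 J
q4 (vaporize at 100 °C): 174.6 × 2263.0 = 395120 J
q5 (heat steam 100.0→124.4 °C): 174.6 × 2.06 × 24.4 = 8776 J
Total: 6165 + 58840 + 72808 + 395120 + 8776 = 541709 J = 542 kJ

q = 542 kJ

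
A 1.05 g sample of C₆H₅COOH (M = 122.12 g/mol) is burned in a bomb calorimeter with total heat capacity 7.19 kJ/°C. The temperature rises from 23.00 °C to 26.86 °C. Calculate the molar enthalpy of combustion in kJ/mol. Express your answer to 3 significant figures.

ΔT = 26.86 − 23.00 = 3.86 °C
q_cal = C_cal × ΔT = 7.19 × 3.86 = 27.7534 kJ
n = 1.05 / 122.12 = 0.008598 mol
q_rxn = −q_cal = -27.7534 kJ
ΔH = -27.7534 / 0.008598 = -3228 kJ/mol

ΔH = -3230 kJ/mol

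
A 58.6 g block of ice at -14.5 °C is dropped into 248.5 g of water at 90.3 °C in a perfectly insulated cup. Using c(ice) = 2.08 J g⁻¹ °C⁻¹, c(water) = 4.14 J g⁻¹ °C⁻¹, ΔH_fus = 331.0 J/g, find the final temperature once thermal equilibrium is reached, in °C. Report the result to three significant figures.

Heat to bring ice to 0 °C and melt it: q₁ = 58.6×2.08×14.5 + 58.6×331.0 = 21164 J
Heat the water can supply cooling to 0 °C: 248.5×4.14×90.3 = 92899.7 J > q₁, so all ice melts.
Energy balance: 248.5×4.14×(90.3 − T) = 21164 + 58.6×4.14×(T − 0)
1028.79(90.3 − T) = 21164 + 242.604 T
92899.7 − 21164 = 1271.394 T
T = 71735.7 / 1271.394 = 56.42 °C

T_f = 56.4 °C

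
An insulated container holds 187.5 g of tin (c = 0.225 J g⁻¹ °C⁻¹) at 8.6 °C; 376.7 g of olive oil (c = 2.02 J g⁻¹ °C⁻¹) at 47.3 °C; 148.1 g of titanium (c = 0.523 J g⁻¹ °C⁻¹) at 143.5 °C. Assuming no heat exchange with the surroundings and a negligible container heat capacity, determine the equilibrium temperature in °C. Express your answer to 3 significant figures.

Σ mᵢcᵢ(T − Tᵢ) = 0  ⇒  T = Σ mᵢcᵢTᵢ / Σ mᵢcᵢ
Σ mᵢcᵢ = 187.5×0.225 + 376.7×2.02 + 148.1×0.523 = 880.5778
Σ mᵢcᵢTᵢ = 42.1875×8.6 + 760.934×47.3 + 77.4563×143.5 = 47470
T = 47470 / 880.5778 = 53.91 °C

T_f = 53.9 °C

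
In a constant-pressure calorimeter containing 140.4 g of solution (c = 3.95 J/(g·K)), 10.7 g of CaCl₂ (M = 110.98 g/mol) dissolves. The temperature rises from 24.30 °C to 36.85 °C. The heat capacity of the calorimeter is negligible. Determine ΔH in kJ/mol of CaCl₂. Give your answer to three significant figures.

|ΔT| = |36.85 − 24.30| = 12.55 °C
|q_surr| = (140.4 × 3.95) × 12.55 = 554.58 × 12.55 = 6960 J
n(CaCl₂) = 10.7 / 110.98 = 0.09641 mol
Temperature rose, so q_rxn = −|q_surr| = -6.960 kJ
ΔH = q_rxn / n = -72.19 kJ/mol

ΔH = -72.2 kJ/mol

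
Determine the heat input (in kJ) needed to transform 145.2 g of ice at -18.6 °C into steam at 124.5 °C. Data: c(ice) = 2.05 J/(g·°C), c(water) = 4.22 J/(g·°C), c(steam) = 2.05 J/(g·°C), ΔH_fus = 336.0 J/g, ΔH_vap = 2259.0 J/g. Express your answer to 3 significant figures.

q1 (heat ice -18.6→0.0 °C): 145.2 × 2.05 × 18.6 = 5536 J
q2 (melt at 0 °C): 145.2 × 336.0 = 48787 J
q3 (heat water 0.0→100.0 °C): 145.2 × 4.22 × 100.0 = 61274 J
q4 (vaporize at 100 °C): 145.2 × 2259.0 = 328007 J
q5 (heat steam 100.0→124.5 °C): 145.2 × 2.05 × 24.5 = 7293 J
Total: 5536 + 48787 + 61274 + 328007 + 7293 = 450897 J = 451 kJ

q = 451 kJ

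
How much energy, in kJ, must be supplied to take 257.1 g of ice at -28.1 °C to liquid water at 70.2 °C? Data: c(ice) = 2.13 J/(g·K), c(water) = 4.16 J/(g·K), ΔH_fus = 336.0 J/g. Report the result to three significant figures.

q = 177 kJ

q1 (heat ice -28.1→0.0 °C): 257.1 × 2.13 × 28.1 = 15388 J
q2 (melt at 0 °C): 257.1 × 336.0 = 86386 J
q3 (heat water 0.0→70.2 °C): 257.1 × 4.16 × 70.2 = 75081 J
Total: 15388 + 86386 + 75081 = 176855 J = 177 kJ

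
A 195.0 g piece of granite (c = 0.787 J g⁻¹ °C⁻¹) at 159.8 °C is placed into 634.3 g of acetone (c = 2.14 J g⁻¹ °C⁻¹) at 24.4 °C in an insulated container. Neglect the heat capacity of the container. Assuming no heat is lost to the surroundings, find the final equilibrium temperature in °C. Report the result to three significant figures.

Heat lost by granite = heat gained by acetone.
(195.0)(0.787)(159.8 − T) = (634.3)(2.14)(T − 24.4)
153.465 (159.8 − T) = 1357.402 (T − 24.4)
24524 − 153.465 T = 1357.402 T − 33121
57645 = 1510.867 T
T = 38.15 °C

T_f = 38.2 °C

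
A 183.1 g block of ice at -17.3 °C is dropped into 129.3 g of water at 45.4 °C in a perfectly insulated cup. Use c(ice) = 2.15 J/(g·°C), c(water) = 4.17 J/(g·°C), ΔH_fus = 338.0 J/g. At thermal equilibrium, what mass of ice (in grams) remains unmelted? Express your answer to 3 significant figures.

Heat to warm all ice to 0 °C: 183.1×2.15×17.3 = 6810.4 J
Heat released by water cooling to 0 °C: 129.3×4.17×45.4 = 24479 J
24479 J < 6810.4 + 183.1×338.0 = 68698.2 J, so not all ice melts; final T = 0 °C.
Heat left for melting: 24479 − 6810.4 = 17668.6 J
Mass melted = 17668.6 / 338.0 = 52.27 g
Ice remaining = 183.1 − 52.27 = 130.83 g

m_ice remaining = 131 g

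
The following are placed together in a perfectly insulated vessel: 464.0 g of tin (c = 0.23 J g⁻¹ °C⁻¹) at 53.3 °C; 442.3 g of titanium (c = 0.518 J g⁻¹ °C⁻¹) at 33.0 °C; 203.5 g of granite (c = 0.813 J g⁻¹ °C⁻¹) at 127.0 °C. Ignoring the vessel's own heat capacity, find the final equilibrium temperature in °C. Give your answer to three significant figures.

T_f = 68.3 °C

Σ mᵢcᵢ(T − Tᵢ) = 0  ⇒  T = Σ mᵢcᵢTᵢ / Σ mᵢcᵢ
Σ mᵢcᵢ = 464.0×0.23 + 442.3×0.518 + 203.5×0.813 = 501.2769
Σ mᵢcᵢTᵢ = 106.72×53.3 + 229.1114×33.0 + 165.4455×127.0 = 34260
T = 34260 / 501.2769 = 68.345 °C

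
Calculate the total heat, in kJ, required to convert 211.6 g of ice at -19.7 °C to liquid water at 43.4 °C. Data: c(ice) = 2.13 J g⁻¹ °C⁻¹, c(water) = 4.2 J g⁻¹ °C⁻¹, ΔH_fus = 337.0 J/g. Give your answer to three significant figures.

q = 119 kJ

q1 (heat ice -19.7→0.0 °C): 211.6 × 2.13 × 19.7 = 8879 J
q2 (melt at 0 °C): 211.6 × 337.0 = 71309 J
q3 (heat water 0.0→43.4 °C): 211.6 × 4.2 × 43.4 = 38570 J
Total: 8879 + 71309 + 38570 = 118758 J = 119 kJ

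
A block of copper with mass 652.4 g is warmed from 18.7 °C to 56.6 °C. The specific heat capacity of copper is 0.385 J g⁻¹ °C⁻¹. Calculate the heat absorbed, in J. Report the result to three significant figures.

q = 9520 J

q = m c ΔT = 652.4 × 0.385 × (56.6 − 18.7)
q = 652.4 × 0.385 × 37.9 = 9519 J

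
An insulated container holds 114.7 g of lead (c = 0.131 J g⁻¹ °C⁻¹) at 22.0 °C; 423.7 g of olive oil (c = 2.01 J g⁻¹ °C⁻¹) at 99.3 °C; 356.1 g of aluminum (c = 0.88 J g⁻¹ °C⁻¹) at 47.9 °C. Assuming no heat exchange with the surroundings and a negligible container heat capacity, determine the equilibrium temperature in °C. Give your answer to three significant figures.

T_f = 84.7 °C

Σ mᵢcᵢ(T − Tᵢ) = 0  ⇒  T = Σ mᵢcᵢTᵢ / Σ mᵢcᵢ
Σ mᵢcᵢ = 114.7×0.131 + 423.7×2.01 + 356.1×0.88 = 1180.0307
Σ mᵢcᵢTᵢ = 15.0257×22.0 + 851.637×99.3 + 313.368×47.9 = 99908
T = 99908 / 1180.0307 = 84.67 °C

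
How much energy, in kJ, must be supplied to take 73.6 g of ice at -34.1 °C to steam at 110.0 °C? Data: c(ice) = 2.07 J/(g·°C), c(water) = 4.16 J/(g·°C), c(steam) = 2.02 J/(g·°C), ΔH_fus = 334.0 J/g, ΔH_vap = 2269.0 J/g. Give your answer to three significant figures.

q = 229 kJ

q1 (heat ice -34.1→0.0 °C): 73.6 × 2.07 × 34.1 = 5195 J
q2 (melt at 0 °C): 73.6 × 334.0 = 24582 J
q3 (heat water 0.0→100.0 °C): 73.6 × 4.16 × 100.0 = 30618 J
q4 (vaporize at 100 °C): 73.6 × 2269.0 = 166998 J
q5 (heat steam 100.0→110.0 °C): 73.6 × 2.02 × 10.0 = 1487 J
Total: 5195 + 24582 + 30618 + 166998 + 1487 = 228880 J = 229 kJ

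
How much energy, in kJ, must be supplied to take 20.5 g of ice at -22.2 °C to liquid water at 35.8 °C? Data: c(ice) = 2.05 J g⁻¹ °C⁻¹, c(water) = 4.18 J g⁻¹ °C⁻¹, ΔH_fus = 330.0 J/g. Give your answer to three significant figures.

q1 (heat ice -22.2→0.0 °C): 20.5 × 2.05 × 22.2 = 933 J
q2 (melt at 0 °C): 20.5 × 330.0 = 6765 J
q3 (heat water 0.0→35.8 °C): 20.5 × 4.18 × 35.8 = 3068 J
Total: 933 + 6765 + 3068 = 10766 J = 10.8 kJ

q = 10.8 kJ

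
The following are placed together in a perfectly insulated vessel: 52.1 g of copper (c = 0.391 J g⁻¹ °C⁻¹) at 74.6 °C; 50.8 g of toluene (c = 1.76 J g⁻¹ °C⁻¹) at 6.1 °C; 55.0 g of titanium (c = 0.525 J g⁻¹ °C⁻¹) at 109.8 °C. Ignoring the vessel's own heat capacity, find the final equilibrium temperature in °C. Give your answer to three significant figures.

Σ mᵢcᵢ(T − Tᵢ) = 0  ⇒  T = Σ mᵢcᵢTᵢ / Σ mᵢcᵢ
Σ mᵢcᵢ = 52.1×0.391 + 50.8×1.76 + 55.0×0.525 = 138.6541
Σ mᵢcᵢTᵢ = 20.3711×74.6 + 89.408×6.1 + 28.875×109.8 = 5235.5
T = 5235.5 / 138.6541 = 37.76 °C

T_f = 37.8 °C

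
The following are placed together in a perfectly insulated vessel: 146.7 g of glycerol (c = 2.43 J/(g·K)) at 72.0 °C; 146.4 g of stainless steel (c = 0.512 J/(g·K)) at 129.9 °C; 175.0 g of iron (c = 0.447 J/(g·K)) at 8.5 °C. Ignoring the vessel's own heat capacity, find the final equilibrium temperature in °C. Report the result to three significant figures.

Σ mᵢcᵢ(T − Tᵢ) = 0  ⇒  T = Σ mᵢcᵢTᵢ / Σ mᵢcᵢ
Σ mᵢcᵢ = 146.7×2.43 + 146.4×0.512 + 175.0×0.447 = 509.6628
Σ mᵢcᵢTᵢ = 356.481×72.0 + 74.9568×129.9 + 78.225×8.5 = 36068
T = 36068 / 509.6628 = 70.77 °C

T_f = 70.8 °C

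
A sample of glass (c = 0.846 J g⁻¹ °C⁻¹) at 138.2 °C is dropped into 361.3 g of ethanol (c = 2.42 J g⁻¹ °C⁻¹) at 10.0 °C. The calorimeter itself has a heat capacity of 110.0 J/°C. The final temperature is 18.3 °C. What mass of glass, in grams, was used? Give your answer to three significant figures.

m = 80.5 g

q_gained = (361.3 × 2.42 + 110.0) × (18.3 − 10.0) = 8170 J
q_lost = m × 0.846 × (138.2 − 18.3) = 101.4354 m
m = 8170 / 101.4354 = 80.5 g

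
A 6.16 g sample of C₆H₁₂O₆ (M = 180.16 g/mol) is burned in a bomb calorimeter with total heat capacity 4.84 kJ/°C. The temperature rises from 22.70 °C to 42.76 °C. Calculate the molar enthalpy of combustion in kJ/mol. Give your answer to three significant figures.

ΔT = 42.76 − 22.70 = 20.06 °C
q_cal = C_cal × ΔT = 4.84 × 20.06 = 97.0904 kJ
n = 6.16 / 180.16 = 0.03419 mol
q_rxn = −q_cal = -97.0904 kJ
ΔH = -97.0904 / 0.03419 = -2840 kJ/mol

ΔH = -2840 kJ/mol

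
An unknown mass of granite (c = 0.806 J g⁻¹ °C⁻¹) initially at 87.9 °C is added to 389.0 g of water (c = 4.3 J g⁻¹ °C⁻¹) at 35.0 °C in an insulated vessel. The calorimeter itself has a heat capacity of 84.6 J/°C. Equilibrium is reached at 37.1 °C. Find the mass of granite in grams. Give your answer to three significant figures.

q_gained = (389.0 × 4.3 + 84.6) × (37.1 − 35.0) = 3690 J
q_lost = m × 0.806 × (87.9 − 37.1) = 40.9448 m
m = 3690 / 40.9448 = 90.1 g

m = 90.1 g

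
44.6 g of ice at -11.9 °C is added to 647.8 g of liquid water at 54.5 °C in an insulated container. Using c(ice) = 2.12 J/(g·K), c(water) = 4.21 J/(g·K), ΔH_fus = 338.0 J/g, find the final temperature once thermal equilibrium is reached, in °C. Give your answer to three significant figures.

T_f = 45.4 °C

Heat to bring ice to 0 °C and melt it: q₁ = 44.6×2.12×11.9 + 44.6×338.0 = 16200 J
Heat the water can supply cooling to 0 °C: 647.8×4.21×54.5 = 148634 J > q₁, so all ice melts.
Energy balance: 647.8×4.21×(54.5 − T) = 16200 + 44.6×4.21×(T − 0)
2727.238(54.5 − T) = 16200 + 187.766 T
148634 − 16200 = 2915.004 T
T = 132434 / 2915.004 = 45.43 °C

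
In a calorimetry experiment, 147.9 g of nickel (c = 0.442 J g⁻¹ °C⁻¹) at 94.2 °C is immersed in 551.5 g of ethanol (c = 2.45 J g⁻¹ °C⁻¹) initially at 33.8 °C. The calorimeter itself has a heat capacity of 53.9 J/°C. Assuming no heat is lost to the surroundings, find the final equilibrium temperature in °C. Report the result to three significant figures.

Heat lost by nickel = heat gained by ethanol + calorimeter.
(147.9)(0.442)(94.2 − T) = [(551.5)(2.45) + 53.9](T − 33.8)
65.3718 (94.2 − T) = 1405.075 (T − 33.8)
6158.0 − 65.3718 T = 1405.075 T − 47492
53650.0 = 1470.4468 T
T = 36.49 °C

T_f = 36.5 °C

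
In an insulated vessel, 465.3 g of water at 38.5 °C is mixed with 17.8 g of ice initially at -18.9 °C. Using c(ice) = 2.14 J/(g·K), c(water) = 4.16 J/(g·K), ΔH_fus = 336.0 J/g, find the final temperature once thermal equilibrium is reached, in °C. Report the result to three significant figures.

T_f = 33.7 °C

Heat to bring ice to 0 °C and melt it: q₁ = 17.8×2.14×18.9 + 17.8×336.0 = 6700.7 J
Heat the water can supply cooling to 0 °C: 465.3×4.16×38.5 = 74522.4 J > q₁, so all ice melts.
Energy balance: 465.3×4.16×(38.5 − T) = 6700.7 + 17.8×4.16×(T − 0)
1935.648(38.5 − T) = 6700.7 + 74.048 T
74522.4 − 6700.7 = 2009.696 T
T = 67821.7 / 2009.696 = 33.747 °C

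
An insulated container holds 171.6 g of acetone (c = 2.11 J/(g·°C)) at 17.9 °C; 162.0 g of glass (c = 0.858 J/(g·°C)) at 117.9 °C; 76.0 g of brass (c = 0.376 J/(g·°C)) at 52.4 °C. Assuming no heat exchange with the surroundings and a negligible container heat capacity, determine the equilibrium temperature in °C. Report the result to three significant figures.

Σ mᵢcᵢ(T − Tᵢ) = 0  ⇒  T = Σ mᵢcᵢTᵢ / Σ mᵢcᵢ
Σ mᵢcᵢ = 171.6×2.11 + 162.0×0.858 + 76.0×0.376 = 529.648
Σ mᵢcᵢTᵢ = 362.076×17.9 + 138.996×117.9 + 28.576×52.4 = 24366
T = 24366 / 529.648 = 46.00 °C

T_f = 46.0 °C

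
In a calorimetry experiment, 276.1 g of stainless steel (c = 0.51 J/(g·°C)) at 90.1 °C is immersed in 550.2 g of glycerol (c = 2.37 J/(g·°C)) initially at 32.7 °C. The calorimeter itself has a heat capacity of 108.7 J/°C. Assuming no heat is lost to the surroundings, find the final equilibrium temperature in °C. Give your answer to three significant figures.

T_f = 37.9 °C

Heat lost by stainless steel = heat gained by glycerol + calorimeter.
(276.1)(0.51)(90.1 − T) = [(550.2)(2.37) + 108.7](T − 32.7)
140.811 (90.1 − T) = 1412.674 (T − 32.7)
12687 − 140.811 T = 1412.674 T − 46194
58881 = 1553.485 T
T = 37.90 °C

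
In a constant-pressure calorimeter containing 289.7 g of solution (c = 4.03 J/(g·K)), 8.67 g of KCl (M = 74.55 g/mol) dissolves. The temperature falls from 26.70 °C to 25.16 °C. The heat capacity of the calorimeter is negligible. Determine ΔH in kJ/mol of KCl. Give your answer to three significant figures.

|ΔT| = |25.16 − 26.70| = 1.54 °C
|q_surr| = (289.7 × 4.03) × 1.54 = 1167.491 × 1.54 = 1798 J
n(KCl) = 8.67 / 74.55 = 0.1163 mol
Temperature fell, so q_rxn = +|q_surr| = 1.798 kJ
ΔH = q_rxn / n = 15.46 kJ/mol

ΔH = 15.5 kJ/mol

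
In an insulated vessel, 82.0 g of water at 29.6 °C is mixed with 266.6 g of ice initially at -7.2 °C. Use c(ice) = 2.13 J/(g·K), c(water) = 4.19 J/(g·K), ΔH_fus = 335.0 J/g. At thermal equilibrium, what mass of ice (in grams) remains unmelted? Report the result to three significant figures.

Heat to warm all ice to 0 °C: 266.6×2.13×7.2 = 4088.6 J
Heat released by water cooling to 0 °C: 82.0×4.19×29.6 = 10170 J
10170 J < 4088.6 + 266.6×335.0 = 93399.6 J, so not all ice melts; final T = 0 °C.
Heat left for melting: 10170 − 4088.6 = 6081.4 J
Mass melted = 6081.4 / 335.0 = 18.15 g
Ice remaining = 266.6 − 18.15 = 248.45 g

m_ice remaining = 248 g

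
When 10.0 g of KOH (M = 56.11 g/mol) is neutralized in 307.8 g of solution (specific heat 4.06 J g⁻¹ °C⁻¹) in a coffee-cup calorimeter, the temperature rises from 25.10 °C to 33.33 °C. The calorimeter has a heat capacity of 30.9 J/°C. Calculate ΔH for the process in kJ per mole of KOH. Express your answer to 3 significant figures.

|ΔT| = |33.33 − 25.10| = 8.23 °C
|q_surr| = (307.8 × 4.06 + 30.9) × 8.23 = 1280.568 × 8.23 = 10540 J
n(KOH) = 10.0 / 56.11 = 0.1782 mol
Temperature rose, so q_rxn = −|q_surr| = -10.54 kJ
ΔH = q_rxn / n = -59.147 kJ/mol

ΔH = -59.1 kJ/mol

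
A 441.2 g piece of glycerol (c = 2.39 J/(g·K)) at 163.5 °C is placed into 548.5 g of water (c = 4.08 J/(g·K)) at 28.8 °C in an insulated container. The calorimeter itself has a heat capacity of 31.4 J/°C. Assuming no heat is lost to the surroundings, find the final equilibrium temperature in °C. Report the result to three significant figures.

Heat lost by glycerol = heat gained by water + calorimeter.
(441.2)(2.39)(163.5 − T) = [(548.5)(4.08) + 31.4](T − 28.8)
1054.468 (163.5 − T) = 2269.28 (T − 28.8)
172410 − 1054.468 T = 2269.28 T − 65355
237765 = 3323.748 T
T = 71.54 °C

T_f = 71.5 °C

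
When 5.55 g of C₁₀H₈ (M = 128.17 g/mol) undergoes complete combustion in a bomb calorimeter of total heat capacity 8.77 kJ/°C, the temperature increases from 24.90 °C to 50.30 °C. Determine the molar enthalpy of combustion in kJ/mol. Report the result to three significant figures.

ΔT = 50.30 − 24.90 = 25.40 °C
q_cal = C_cal × ΔT = 8.77 × 25.40 = 222.758 kJ
n = 5.55 / 128.17 = 0.04330 mol
q_rxn = −q_cal = -222.758 kJ
ΔH = -222.758 / 0.04330 = -5144.5 kJ/mol

ΔH = -5140 kJ/mol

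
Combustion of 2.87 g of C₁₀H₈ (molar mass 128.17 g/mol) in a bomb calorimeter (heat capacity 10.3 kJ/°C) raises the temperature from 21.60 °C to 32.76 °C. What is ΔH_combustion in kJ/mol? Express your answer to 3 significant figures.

ΔH = -5130 kJ/mol

ΔT = 32.76 − 21.60 = 11.16 °C
q_cal = C_cal × ΔT = 10.3 × 11.16 = 114.948 kJ
n = 2.87 / 128.17 = 0.02239 mol
q_rxn = −q_cal = -114.948 kJ
ΔH = -114.948 / 0.02239 = -5134 kJ/mol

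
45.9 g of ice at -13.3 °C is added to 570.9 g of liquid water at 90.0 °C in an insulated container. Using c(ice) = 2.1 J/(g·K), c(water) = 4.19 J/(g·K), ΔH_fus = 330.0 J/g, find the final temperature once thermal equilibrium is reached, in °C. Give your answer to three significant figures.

Heat to bring ice to 0 °C and melt it: q₁ = 45.9×2.1×13.3 + 45.9×330.0 = 16429 J
Heat the water can supply cooling to 0 °C: 570.9×4.19×90.0 = 215286 J > q₁, so all ice melts.
Energy balance: 570.9×4.19×(90.0 − T) = 16429 + 45.9×4.19×(T − 0)
2392.071(90.0 − T) = 16429 + 192.321 T
215286 − 16429 = 2584.392 T
T = 198857 / 2584.392 = 76.945 °C

T_f = 76.9 °C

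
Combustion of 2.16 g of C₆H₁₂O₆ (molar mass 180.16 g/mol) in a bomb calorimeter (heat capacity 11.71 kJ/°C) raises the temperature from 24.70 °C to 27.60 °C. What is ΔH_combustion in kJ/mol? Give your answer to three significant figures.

ΔH = -2830 kJ/mol

ΔT = 27.60 − 24.70 = 2.90 °C
q_cal = C_cal × ΔT = 11.71 × 2.90 = 33.959 kJ
n = 2.16 / 180.16 = 0.01199 mol
q_rxn = −q_cal = -33.959 kJ
ΔH = -33.959 / 0.01199 = -2832 kJ/mol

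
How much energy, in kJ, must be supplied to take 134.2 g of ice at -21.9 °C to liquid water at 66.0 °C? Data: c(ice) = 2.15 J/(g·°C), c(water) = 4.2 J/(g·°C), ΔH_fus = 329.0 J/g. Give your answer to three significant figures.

q1 (heat ice -21.9→0.0 °C): 134.2 × 2.15 × 21.9 = 6319 J
q2 (melt at 0 °C): 134.2 × 329.0 = 44152 J
q3 (heat water 0.0→66.0 °C): 134.2 × 4.2 × 66.0 = 37200 J
Total: 6319 + 44152 + 37200 = 87671 J = 87.7 kJ

q = 87.7 kJ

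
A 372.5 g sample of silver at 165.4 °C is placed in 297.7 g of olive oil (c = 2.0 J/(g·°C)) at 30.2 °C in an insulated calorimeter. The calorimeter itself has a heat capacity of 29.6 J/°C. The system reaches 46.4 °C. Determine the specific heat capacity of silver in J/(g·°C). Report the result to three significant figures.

c = 0.228 J/(g·°C)

q_gained = (297.7 × 2.0 + 29.6) × (46.4 − 30.2) = 10125 J
q_lost = 372.5 × c × (165.4 − 46.4) = 44327.5 c
Set equal: c = 10125 / 44327.5 = 0.228 J/(g·°C)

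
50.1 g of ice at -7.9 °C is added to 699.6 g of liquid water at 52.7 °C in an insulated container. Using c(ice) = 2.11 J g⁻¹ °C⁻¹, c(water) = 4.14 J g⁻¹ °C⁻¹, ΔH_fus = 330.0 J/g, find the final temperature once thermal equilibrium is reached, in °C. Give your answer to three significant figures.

T_f = 43.6 °C

Heat to bring ice to 0 °C and melt it: q₁ = 50.1×2.11×7.9 + 50.1×330.0 = 17368 J
Heat the water can supply cooling to 0 °C: 699.6×4.14×52.7 = 152637 J > q₁, so all ice melts.
Energy balance: 699.6×4.14×(52.7 − T) = 17368 + 50.1×4.14×(T − 0)
2896.344(52.7 − T) = 17368 + 207.414 T
152637 − 17368 = 3103.758 T
T = 135269 / 3103.758 = 43.58 °C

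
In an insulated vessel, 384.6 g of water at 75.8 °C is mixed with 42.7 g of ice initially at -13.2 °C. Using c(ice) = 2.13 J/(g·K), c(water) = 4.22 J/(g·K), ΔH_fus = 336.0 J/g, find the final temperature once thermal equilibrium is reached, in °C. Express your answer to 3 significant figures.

T_f = 59.6 °C

Heat to bring ice to 0 °C and melt it: q₁ = 42.7×2.13×13.2 + 42.7×336.0 = 15548 J
Heat the water can supply cooling to 0 °C: 384.6×4.22×75.8 = 123024 J > q₁, so all ice melts.
Energy balance: 384.6×4.22×(75.8 − T) = 15548 + 42.7×4.22×(T − 0)
1623.012(75.8 − T) = 15548 + 180.194 T
123024 − 15548 = 1803.206 T
T = 107476 / 1803.206 = 59.60 °C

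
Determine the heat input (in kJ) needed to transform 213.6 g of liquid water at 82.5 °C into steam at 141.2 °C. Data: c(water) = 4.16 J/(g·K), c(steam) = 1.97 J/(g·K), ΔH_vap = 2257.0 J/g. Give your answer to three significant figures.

q = 515 kJ

q1 (heat water 82.5→100.0 °C): 213.6 × 4.16 × 17.5 = 15550 J
q2 (vaporize at 100 °C): 213.6 × 2257.0 = 482095 J
q3 (heat steam 100.0→141.2 °C): 213.6 × 1.97 × 41.2 = 17337 J
Total: 15550 + 482095 + 17337 = 514982 J = 515 kJ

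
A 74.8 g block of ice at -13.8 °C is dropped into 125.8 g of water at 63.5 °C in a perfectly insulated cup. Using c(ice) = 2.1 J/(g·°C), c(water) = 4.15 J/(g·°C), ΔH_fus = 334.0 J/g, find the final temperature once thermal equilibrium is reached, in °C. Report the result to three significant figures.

T_f = 7.21 °C

Heat to bring ice to 0 °C and melt it: q₁ = 74.8×2.1×13.8 + 74.8×334.0 = 27151 J
Heat the water can supply cooling to 0 °C: 125.8×4.15×63.5 = 33151.4 J > q₁, so all ice melts.
Energy balance: 125.8×4.15×(63.5 − T) = 27151 + 74.8×4.15×(T − 0)
522.07(63.5 − T) = 27151 + 310.42 T
33151.4 − 27151 = 832.49 T
T = 6000.4 / 832.49 = 7.208 °C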